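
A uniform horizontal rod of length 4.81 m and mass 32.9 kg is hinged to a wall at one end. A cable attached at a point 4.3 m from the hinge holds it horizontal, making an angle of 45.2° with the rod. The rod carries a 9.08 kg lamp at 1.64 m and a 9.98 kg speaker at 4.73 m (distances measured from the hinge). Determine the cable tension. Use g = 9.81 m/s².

T ≈ 454 N

Sum moments about the hinge (the unknown hinge reaction has zero arm there).
Beam weight: 32.9 × 9.81 = 322.7 N down at 2.405 m → arm 2.405 m, τ = 322.7 × 2.405 = 776.1 N·m clockwise.
Lamp: 9.08 × 9.81 = 89.07 N down at 1.64 m → arm 1.64 m, τ = 89.07 × 1.64 = 146.1 N·m clockwise.
Speaker: 9.98 × 9.81 = 97.9 N down at 4.73 m → arm 4.73 m, τ = 97.9 × 4.73 = 463.1 N·m clockwise.
Total clockwise load moment = 1385 N·m.
The cable tension T acts at 4.3 m; only its component perpendicular to the rod, T sinθ, produces torque. sin 45.2° = 0.7096.
Balancing moments: T × 4.3 × 0.7096 = 1385, giving T = 1385 / 3.051 = 454 N.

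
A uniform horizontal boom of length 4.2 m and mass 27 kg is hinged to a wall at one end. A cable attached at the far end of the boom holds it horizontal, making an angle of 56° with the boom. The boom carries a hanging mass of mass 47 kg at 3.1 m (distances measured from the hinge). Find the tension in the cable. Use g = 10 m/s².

T ≈ 581 N

Choose the hinge as the axis so the unknown hinge reaction has zero arm there.
Beam weight: 27 × 10 = 270 N down at 2.1 m → arm 2.1 m, τ = 270 × 2.1 = 567 N·m clockwise.
Hanging mass: 47 × 10 = 470 N down at 3.1 m → arm 3.1 m, τ = 470 × 3.1 = 1457 N·m clockwise.
Total clockwise load moment = 2024 N·m.
The cable tension T acts at 4.2 m; only its component perpendicular to the boom, T sinθ, produces torque. sin 56° = 0.829.
Balancing moments: T × 4.2 × 0.829 = 2024, giving T = 2024 / 3.482 = 581 N.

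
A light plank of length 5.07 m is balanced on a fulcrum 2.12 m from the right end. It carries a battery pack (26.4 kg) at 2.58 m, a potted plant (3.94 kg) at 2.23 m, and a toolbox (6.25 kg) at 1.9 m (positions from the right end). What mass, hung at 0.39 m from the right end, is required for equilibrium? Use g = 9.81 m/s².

Choose the fulcrum (at 2.12 m from the right end) as the axis so the support reaction has zero arm there.
Battery pack: 26.4 × 9.81 = 259 N down at 2.58 m → arm 0.46 m, τ = 259 × 0.46 = 119.1 N·m counterclockwise.
Potted plant: 3.94 × 9.81 = 38.65 N down at 2.23 m → arm 0.11 m, τ = 38.65 × 0.11 = 4.252 N·m counterclockwise.
Toolbox: 6.25 × 9.81 = 61.31 N down at 1.9 m → arm 0.22 m, τ = 61.31 × 0.22 = 13.49 N·m clockwise.
Net moment of known loads = 109.9 N·m counterclockwise.
An unknown mass m at 0.39 m has arm 1.73 m; its moment is m·g·1.73 clockwise.
Setting net torque to zero: m × 9.81 × 1.73 = 109.9 → m = 109.9 / (9.81 × 1.73) = 6.48 kg.

m ≈ 6.48 kg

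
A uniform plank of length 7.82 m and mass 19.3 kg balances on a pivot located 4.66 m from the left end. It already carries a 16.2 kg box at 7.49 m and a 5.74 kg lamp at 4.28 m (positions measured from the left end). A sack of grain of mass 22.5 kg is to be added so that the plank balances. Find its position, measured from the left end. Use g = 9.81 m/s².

x ≈ 3.36 m from the left end

About the pivot (at 4.66 m from the left end):
Beam weight: 19.3 × 9.81 = 189.3 N down at 3.91 m → arm 0.75 m, τ = 189.3 × 0.75 = 142 N·m counterclockwise.
Box: 16.2 × 9.81 = 158.9 N down at 7.49 m → arm 2.83 m, τ = 158.9 × 2.83 = 449.7 N·m clockwise.
Lamp: 5.74 × 9.81 = 56.31 N down at 4.28 m → arm 0.38 m, τ = 56.31 × 0.38 = 21.4 N·m counterclockwise.
Net moment of existing loads = 286.3 N·m clockwise.
The sack of grain weighs 22.5 × 9.81 = 220.7 N and must supply an equal counterclockwise moment, so its lever arm about the pivot is 286.3 / 220.7 = 1.3 m.
That puts it at 4.66 − 1.3 = 3.36 m from the left end.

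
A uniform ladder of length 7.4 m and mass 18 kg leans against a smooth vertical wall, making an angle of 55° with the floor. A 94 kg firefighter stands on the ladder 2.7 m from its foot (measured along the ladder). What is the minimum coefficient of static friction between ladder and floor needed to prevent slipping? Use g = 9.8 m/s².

Choose the foot of the ladder as the axis so the floor normal and friction both act there and drop out.
Ladder weight 18×9.8 = 176.4 N acts at 3.7 m along the ladder; its horizontal arm is 3.7·cos55° = 2.122 m → τ = 374.3 N·m clockwise.
Firefighter: 94×9.8 = 921.2 N at 2.7 m → arm 1.549 m → τ = 1427 N·m clockwise.
Wall normal N acts horizontally at the top; its moment arm is the height L sinθ = 7.4·sin55° = 6.062 m, counterclockwise.
Balancing moments: N × 6.062 = 1801, giving N = 297.1 N.
ΣFx = 0 ⇒ f = N_wall = 297.1 N. ΣFy = 0 ⇒ N_floor = 1098 N.
μ_min = f / N_floor = 297.1 / 1098 = 0.271.

μ_min ≈ 0.271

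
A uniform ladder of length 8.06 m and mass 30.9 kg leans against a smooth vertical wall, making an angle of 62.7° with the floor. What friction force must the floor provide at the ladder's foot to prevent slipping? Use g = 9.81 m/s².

f ≈ 78.2 N

Sum moments about the foot of the ladder (the floor normal and friction both act there and drop out).
Ladder weight 30.9×9.81 = 303.1 N acts at 4.03 m along the ladder; its horizontal arm is 4.03·cos62.7° = 1.848 m → τ = 560.1 N·m clockwise.
Wall normal N acts horizontally at the top; its moment arm is the height L sinθ = 8.06·sin62.7° = 7.162 m, counterclockwise.
For rotational equilibrium, N × 7.162 = 560.1, so N = 78.2 N.
ΣFx = 0: friction at the foot balances the wall's push, so f = N_wall = 78.2 N.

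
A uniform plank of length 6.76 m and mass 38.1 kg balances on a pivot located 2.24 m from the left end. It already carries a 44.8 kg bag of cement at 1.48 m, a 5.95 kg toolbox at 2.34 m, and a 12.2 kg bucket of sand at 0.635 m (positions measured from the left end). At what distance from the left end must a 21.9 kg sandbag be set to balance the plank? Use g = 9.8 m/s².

Take moments about the pivot (at 2.24 m from the left end).
Beam weight: 38.1 × 9.8 = 373.4 N down at 3.38 m → arm 1.14 m, τ = 373.4 × 1.14 = 425.7 N·m clockwise.
Bag of cement: 44.8 × 9.8 = 439 N down at 1.48 m → arm 0.76 m, τ = 439 × 0.76 = 333.6 N·m counterclockwise.
Toolbox: 5.95 × 9.8 = 58.31 N down at 2.34 m → arm 0.1 m, τ = 58.31 × 0.1 = 5.831 N·m clockwise.
Bucket of sand: 12.2 × 9.8 = 119.6 N down at 0.635 m → arm 1.605 m, τ = 119.6 × 1.605 = 192 N·m counterclockwise.
Net moment of existing loads = 94.07 N·m counterclockwise.
The sandbag weighs 21.9 × 9.8 = 214.6 N and must supply an equal clockwise moment, so its lever arm about the pivot is 94.07 / 214.6 = 0.438 m.
That puts it at 2.24 + 0.438 = 2.68 m from the left end.

x ≈ 2.68 m from the left end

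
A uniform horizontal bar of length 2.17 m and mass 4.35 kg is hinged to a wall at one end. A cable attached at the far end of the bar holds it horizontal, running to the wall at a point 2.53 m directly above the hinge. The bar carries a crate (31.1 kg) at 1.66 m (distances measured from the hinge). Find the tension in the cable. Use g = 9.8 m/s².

T ≈ 335 N

Choose the hinge as the axis so the unknown hinge reaction has zero arm there.
Beam weight: 4.35 × 9.8 = 42.63 N down at 1.085 m → arm 1.085 m, τ = 42.63 × 1.085 = 46.25 N·m clockwise.
Crate: 31.1 × 9.8 = 304.8 N down at 1.66 m → arm 1.66 m, τ = 304.8 × 1.66 = 506 N·m clockwise.
Total clockwise load moment = 552.2 N·m.
The cable tension T acts at 2.17 m; only its component perpendicular to the bar, T sinθ, produces torque. sinθ = h/√(h²+d²) = 2.53/√(2.53²+2.17²) = 0.759.
Στ = 0 ⇒ T × 2.17 × 0.759 = 552.2 ⇒ T = 552.2 / 1.647 = 335 N.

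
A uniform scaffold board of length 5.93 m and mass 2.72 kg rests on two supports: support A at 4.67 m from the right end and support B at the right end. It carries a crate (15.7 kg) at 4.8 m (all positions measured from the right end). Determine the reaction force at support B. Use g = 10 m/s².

R_B ≈ 5.56 N

Choose support A as the axis so its reaction then has zero moment arm.
Beam weight: 2.72 × 10 = 27.2 N down at 2.965 m → arm 1.705 m, τ = 27.2 × 1.705 = 46.38 N·m clockwise.
Crate: 15.7 × 10 = 157 N down at 4.8 m → arm 0.13 m, τ = 157 × 0.13 = 20.41 N·m counterclockwise.
Net load moment about support A = 25.97 N·m clockwise.
Reaction R at support B is upward at 0 m, arm 4.67 m → moment R × 4.67 counterclockwise.
Setting net torque to zero: R × 4.67 = 25.97 → R = 5.56 N.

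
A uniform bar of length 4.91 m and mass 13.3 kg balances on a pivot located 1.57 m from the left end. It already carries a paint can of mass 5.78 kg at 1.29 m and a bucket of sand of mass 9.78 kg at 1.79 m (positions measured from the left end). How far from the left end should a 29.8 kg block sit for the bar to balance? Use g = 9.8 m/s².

Taking torques about the pivot (at 1.57 m from the left end):
Beam weight: 13.3 × 9.8 = 130.3 N down at 2.455 m → arm 0.885 m, τ = 130.3 × 0.885 = 115.3 N·m clockwise.
Paint can: 5.78 × 9.8 = 56.64 N down at 1.29 m → arm 0.28 m, τ = 56.64 × 0.28 = 15.86 N·m counterclockwise.
Bucket of sand: 9.78 × 9.8 = 95.84 N down at 1.79 m → arm 0.22 m, τ = 95.84 × 0.22 = 21.08 N·m clockwise.
Net moment of existing loads = 120.5 N·m clockwise.
The block weighs 29.8 × 9.8 = 292 N and must supply an equal counterclockwise moment, so its lever arm about the pivot is 120.5 / 292 = 0.413 m.
That puts it at 1.57 − 0.413 = 1.16 m from the left end.

x ≈ 1.16 m from the left end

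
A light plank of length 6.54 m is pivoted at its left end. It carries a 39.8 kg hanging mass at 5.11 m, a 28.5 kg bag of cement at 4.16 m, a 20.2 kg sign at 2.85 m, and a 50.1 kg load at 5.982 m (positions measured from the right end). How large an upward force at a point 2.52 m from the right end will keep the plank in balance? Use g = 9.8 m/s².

Take moments about the left end.
Hanging mass: 39.8 × 9.8 = 390 N down at 5.11 m → arm 1.43 m, τ = 390 × 1.43 = 557.7 N·m clockwise.
Bag of cement: 28.5 × 9.8 = 279.3 N down at 4.16 m → arm 2.38 m, τ = 279.3 × 2.38 = 664.7 N·m clockwise.
Sign: 20.2 × 9.8 = 198 N down at 2.85 m → arm 3.69 m, τ = 198 × 3.69 = 730.6 N·m clockwise.
Load: 50.1 × 9.8 = 491 N down at 5.982 m → arm 0.558 m, τ = 491 × 0.558 = 274 N·m clockwise.
Net moment of the loads = 2227 N·m clockwise.
The upward force F acts at a point 2.52 m from the right end, arm 4.02 m, giving F × 4.02 counterclockwise.
Balancing moments: F × 4.02 = 2227, giving F = 2227 / 4.02 = 554 N.

F ≈ 554 N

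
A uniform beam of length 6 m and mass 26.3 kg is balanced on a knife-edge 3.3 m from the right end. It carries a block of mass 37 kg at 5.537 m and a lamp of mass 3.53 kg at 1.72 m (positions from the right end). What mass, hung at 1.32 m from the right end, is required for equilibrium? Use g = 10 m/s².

m ≈ 35 kg

Taking torques about the knife-edge (at 3.3 m from the right end):
Beam weight: 26.3 × 10 = 263 N down at 3 m → arm 0.3 m, τ = 263 × 0.3 = 78.9 N·m clockwise.
Block: 37 × 10 = 370 N down at 5.537 m → arm 2.237 m, τ = 370 × 2.237 = 827.7 N·m counterclockwise.
Lamp: 3.53 × 10 = 35.3 N down at 1.72 m → arm 1.58 m, τ = 35.3 × 1.58 = 55.77 N·m clockwise.
Net moment of known loads = 693 N·m counterclockwise.
An unknown mass m at 1.32 m has arm 1.98 m; its moment is m·g·1.98 clockwise.
Στ = 0 ⇒ m × 10 × 1.98 = 693 ⇒ m = 693 / (10 × 1.98) = 35 kg.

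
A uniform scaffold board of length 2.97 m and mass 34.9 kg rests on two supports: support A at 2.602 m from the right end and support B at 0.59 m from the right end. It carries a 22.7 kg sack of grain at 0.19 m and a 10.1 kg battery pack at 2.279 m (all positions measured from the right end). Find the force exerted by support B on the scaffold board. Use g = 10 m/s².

About support A:
Beam weight: 34.9 × 10 = 349 N down at 1.485 m → arm 1.117 m, τ = 349 × 1.117 = 389.8 N·m clockwise.
Sack of grain: 22.7 × 10 = 227 N down at 0.19 m → arm 2.412 m, τ = 227 × 2.412 = 547.5 N·m clockwise.
Battery pack: 10.1 × 10 = 101 N down at 2.279 m → arm 0.323 m, τ = 101 × 0.323 = 32.62 N·m clockwise.
Net load moment about support A = 969.9 N·m clockwise.
Reaction R at support B is upward at 0.59 m, arm 2.012 m → moment R × 2.012 counterclockwise.
Στ = 0 ⇒ R × 2.012 = 969.9 ⇒ R = 482 N.

R_B ≈ 482 N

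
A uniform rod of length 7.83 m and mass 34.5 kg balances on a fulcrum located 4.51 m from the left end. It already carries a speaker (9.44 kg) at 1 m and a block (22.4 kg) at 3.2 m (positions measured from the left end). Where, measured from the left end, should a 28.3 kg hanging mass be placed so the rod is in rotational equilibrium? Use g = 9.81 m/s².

Choose the fulcrum (at 4.51 m from the left end) as the axis so the support reaction has zero arm there.
Beam weight: 34.5 × 9.81 = 338.4 N down at 3.915 m → arm 0.595 m, τ = 338.4 × 0.595 = 201.3 N·m counterclockwise.
Speaker: 9.44 × 9.81 = 92.61 N down at 1 m → arm 3.51 m, τ = 92.61 × 3.51 = 325.1 N·m counterclockwise.
Block: 22.4 × 9.81 = 219.7 N down at 3.2 m → arm 1.31 m, τ = 219.7 × 1.31 = 287.8 N·m counterclockwise.
Net moment of existing loads = 814.2 N·m counterclockwise.
The hanging mass weighs 28.3 × 9.81 = 277.6 N and must supply an equal clockwise moment, so its lever arm about the fulcrum is 814.2 / 277.6 = 2.93 m.
That puts it at 4.51 + 2.93 = 7.44 m from the left end.

x ≈ 7.44 m from the left end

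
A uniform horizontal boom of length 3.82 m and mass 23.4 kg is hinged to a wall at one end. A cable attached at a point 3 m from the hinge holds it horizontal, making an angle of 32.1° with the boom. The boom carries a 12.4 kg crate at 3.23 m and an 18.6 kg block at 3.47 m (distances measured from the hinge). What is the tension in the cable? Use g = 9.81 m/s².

T ≈ 919 N

Taking torques about the hinge:
Beam weight: 23.4 × 9.81 = 229.6 N down at 1.91 m → arm 1.91 m, τ = 229.6 × 1.91 = 438.5 N·m clockwise.
Crate: 12.4 × 9.81 = 121.6 N down at 3.23 m → arm 3.23 m, τ = 121.6 × 3.23 = 392.8 N·m clockwise.
Block: 18.6 × 9.81 = 182.5 N down at 3.47 m → arm 3.47 m, τ = 182.5 × 3.47 = 633.3 N·m clockwise.
Total clockwise load moment = 1465 N·m.
The cable tension T acts at 3 m; only its component perpendicular to the boom, T sinθ, produces torque. sin 32.1° = 0.5314.
Setting net torque to zero: T × 3 × 0.5314 = 1465 → T = 1465 / 1.594 = 919 N.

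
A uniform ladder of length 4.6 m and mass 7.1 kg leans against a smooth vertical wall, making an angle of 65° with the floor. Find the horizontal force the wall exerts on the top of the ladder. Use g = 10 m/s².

About the foot of the ladder:
Ladder weight 7.1×10 = 71 N acts at 2.3 m along the ladder; its horizontal arm is 2.3·cos65° = 0.972 m → τ = 69.01 N·m clockwise.
Wall normal N acts horizontally at the top; its moment arm is the height L sinθ = 4.6·sin65° = 4.169 m, counterclockwise.
Στ = 0 ⇒ N × 4.169 = 69.01 ⇒ N = 16.6 N.

N_wall ≈ 16.6 N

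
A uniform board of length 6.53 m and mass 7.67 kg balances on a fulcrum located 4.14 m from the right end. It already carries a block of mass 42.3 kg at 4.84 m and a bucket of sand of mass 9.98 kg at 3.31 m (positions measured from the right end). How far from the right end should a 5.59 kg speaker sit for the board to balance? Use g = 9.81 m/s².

x ≈ 1.53 m from the right end

Take moments about the fulcrum (at 4.14 m from the right end).
Beam weight: 7.67 × 9.81 = 75.24 N down at 3.265 m → arm 0.875 m, τ = 75.24 × 0.875 = 65.83 N·m clockwise.
Block: 42.3 × 9.81 = 415 N down at 4.84 m → arm 0.7 m, τ = 415 × 0.7 = 290.5 N·m counterclockwise.
Bucket of sand: 9.98 × 9.81 = 97.9 N down at 3.31 m → arm 0.83 m, τ = 97.9 × 0.83 = 81.26 N·m clockwise.
Net moment of existing loads = 143.4 N·m counterclockwise.
The speaker weighs 5.59 × 9.81 = 54.84 N and must supply an equal clockwise moment, so its lever arm about the fulcrum is 143.4 / 54.84 = 2.61 m.
That puts it at 4.14 − 2.61 = 1.53 m from the right end.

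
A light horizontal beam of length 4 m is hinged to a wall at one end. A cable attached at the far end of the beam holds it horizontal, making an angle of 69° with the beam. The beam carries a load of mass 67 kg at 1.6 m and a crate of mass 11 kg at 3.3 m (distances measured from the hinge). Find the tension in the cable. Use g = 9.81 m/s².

Choose the hinge as the axis so the unknown hinge reaction has zero arm there.
Load: 67 × 9.81 = 657.3 N down at 1.6 m → arm 1.6 m, τ = 657.3 × 1.6 = 1052 N·m clockwise.
Crate: 11 × 9.81 = 107.9 N down at 3.3 m → arm 3.3 m, τ = 107.9 × 3.3 = 356.1 N·m clockwise.
Total clockwise load moment = 1408 N·m.
The cable tension T acts at 4 m; only its component perpendicular to the beam, T sinθ, produces torque. sin 69° = 0.9336.
Balancing moments: T × 4 × 0.9336 = 1408, giving T = 1408 / 3.734 = 377 N.

T ≈ 377 N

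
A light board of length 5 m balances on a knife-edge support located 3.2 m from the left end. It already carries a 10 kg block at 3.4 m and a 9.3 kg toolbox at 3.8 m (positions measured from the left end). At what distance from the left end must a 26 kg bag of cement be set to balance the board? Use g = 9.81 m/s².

x ≈ 2.91 m from the left end

Take moments about the knife-edge support (at 3.2 m from the left end).
Block: 10 × 9.81 = 98.1 N down at 3.4 m → arm 0.2 m, τ = 98.1 × 0.2 = 19.62 N·m clockwise.
Toolbox: 9.3 × 9.81 = 91.23 N down at 3.8 m → arm 0.6 m, τ = 91.23 × 0.6 = 54.74 N·m clockwise.
Net moment of existing loads = 74.36 N·m clockwise.
The bag of cement weighs 26 × 9.81 = 255.1 N and must supply an equal counterclockwise moment, so its lever arm about the knife-edge support is 74.36 / 255.1 = 0.291 m.
That puts it at 3.2 − 0.291 = 2.91 m from the left end.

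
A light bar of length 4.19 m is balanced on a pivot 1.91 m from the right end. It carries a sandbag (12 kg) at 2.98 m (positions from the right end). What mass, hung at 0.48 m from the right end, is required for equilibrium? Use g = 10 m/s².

m ≈ 8.98 kg

About the pivot (at 1.91 m from the right end):
Sandbag: 12 × 10 = 120 N down at 2.98 m → arm 1.07 m, τ = 120 × 1.07 = 128.4 N·m counterclockwise.
Net moment of known loads = 128.4 N·m counterclockwise.
An unknown mass m at 0.48 m has arm 1.43 m; its moment is m·g·1.43 clockwise.
Balancing moments: m × 10 × 1.43 = 128.4, giving m = 128.4 / (10 × 1.43) = 8.98 kg.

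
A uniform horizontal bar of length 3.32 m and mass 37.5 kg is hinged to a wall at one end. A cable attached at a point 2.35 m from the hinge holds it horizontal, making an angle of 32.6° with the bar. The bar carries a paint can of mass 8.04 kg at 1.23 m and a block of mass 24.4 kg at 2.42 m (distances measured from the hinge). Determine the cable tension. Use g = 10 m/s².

Take moments about the hinge.
Beam weight: 37.5 × 10 = 375 N down at 1.66 m → arm 1.66 m, τ = 375 × 1.66 = 622.5 N·m clockwise.
Paint can: 8.04 × 10 = 80.4 N down at 1.23 m → arm 1.23 m, τ = 80.4 × 1.23 = 98.89 N·m clockwise.
Block: 24.4 × 10 = 244 N down at 2.42 m → arm 2.42 m, τ = 244 × 2.42 = 590.5 N·m clockwise.
Total clockwise load moment = 1312 N·m.
The cable tension T acts at 2.35 m; only its component perpendicular to the bar, T sinθ, produces torque. sin 32.6° = 0.5388.
Balancing moments: T × 2.35 × 0.5388 = 1312, giving T = 1312 / 1.266 = 1040 N.

T ≈ 1040 N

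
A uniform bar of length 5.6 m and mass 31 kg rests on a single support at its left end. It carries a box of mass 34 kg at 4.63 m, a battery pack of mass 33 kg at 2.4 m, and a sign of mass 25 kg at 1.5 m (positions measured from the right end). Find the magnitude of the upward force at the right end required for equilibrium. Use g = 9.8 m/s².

F ≈ 574 N

Taking torques about the left end:
Beam weight: 31 × 9.8 = 303.8 N down at 2.8 m → arm 2.8 m, τ = 303.8 × 2.8 = 850.6 N·m clockwise.
Box: 34 × 9.8 = 333.2 N down at 4.63 m → arm 0.97 m, τ = 333.2 × 0.97 = 323.2 N·m clockwise.
Battery pack: 33 × 9.8 = 323.4 N down at 2.4 m → arm 3.2 m, τ = 323.4 × 3.2 = 1035 N·m clockwise.
Sign: 25 × 9.8 = 245 N down at 1.5 m → arm 4.1 m, τ = 245 × 4.1 = 1004 N·m clockwise.
Net moment of the loads = 3213 N·m clockwise.
The upward force F acts at the right end, arm 5.6 m, giving F × 5.6 counterclockwise.
For rotational equilibrium, F × 5.6 = 3213, so F = 3213 / 5.6 = 574 N.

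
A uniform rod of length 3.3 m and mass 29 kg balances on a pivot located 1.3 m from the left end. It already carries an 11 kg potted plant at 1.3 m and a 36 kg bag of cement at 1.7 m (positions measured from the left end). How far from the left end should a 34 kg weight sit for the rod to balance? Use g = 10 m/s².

x ≈ 0.578 m from the left end

Choose the pivot (at 1.3 m from the left end) as the axis so the support reaction has zero arm there.
Beam weight: 29 × 10 = 290 N down at 1.65 m → arm 0.35 m, τ = 290 × 0.35 = 101.5 N·m clockwise.
Potted plant: acts at the pivot, moment arm 0 → no torque.
Bag of cement: 36 × 10 = 360 N down at 1.7 m → arm 0.4 m, τ = 360 × 0.4 = 144 N·m clockwise.
Net moment of existing loads = 245.5 N·m clockwise.
The weight weighs 34 × 10 = 340 N and must supply an equal counterclockwise moment, so its lever arm about the pivot is 245.5 / 340 = 0.722 m.
That puts it at 1.3 − 0.722 = 0.578 m from the left end.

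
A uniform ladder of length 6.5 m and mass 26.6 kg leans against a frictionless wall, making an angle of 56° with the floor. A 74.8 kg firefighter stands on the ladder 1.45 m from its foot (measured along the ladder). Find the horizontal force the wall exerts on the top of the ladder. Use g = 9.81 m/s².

Sum moments about the foot of the ladder (the floor normal and friction both act there and drop out).
Ladder weight 26.6×9.81 = 260.9 N acts at 3.25 m along the ladder; its horizontal arm is 3.25·cos56° = 1.817 m → τ = 474.1 N·m clockwise.
Firefighter: 74.8×9.81 = 733.8 N at 1.45 m → arm 0.8108 m → τ = 595 N·m clockwise.
Wall normal N acts horizontally at the top; its moment arm is the height L sinθ = 6.5·sin56° = 5.389 m, counterclockwise.
Στ = 0 ⇒ N × 5.389 = 1069 ⇒ N = 198 N.

N_wall ≈ 198 N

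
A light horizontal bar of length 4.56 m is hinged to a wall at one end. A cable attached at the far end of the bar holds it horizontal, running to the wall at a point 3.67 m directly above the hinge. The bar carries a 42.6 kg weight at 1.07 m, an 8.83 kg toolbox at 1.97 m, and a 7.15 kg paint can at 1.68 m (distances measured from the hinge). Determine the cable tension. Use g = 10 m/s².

Choose the hinge as the axis so the unknown hinge reaction has zero arm there.
Weight: 42.6 × 10 = 426 N down at 1.07 m → arm 1.07 m, τ = 426 × 1.07 = 455.8 N·m clockwise.
Toolbox: 8.83 × 10 = 88.3 N down at 1.97 m → arm 1.97 m, τ = 88.3 × 1.97 = 174 N·m clockwise.
Paint can: 7.15 × 10 = 71.5 N down at 1.68 m → arm 1.68 m, τ = 71.5 × 1.68 = 120.1 N·m clockwise.
Total clockwise load moment = 749.9 N·m.
The cable tension T acts at 4.56 m; only its component perpendicular to the bar, T sinθ, produces torque. sinθ = h/√(h²+d²) = 3.67/√(3.67²+4.56²) = 0.627.
For rotational equilibrium, T × 4.56 × 0.627 = 749.9, so T = 749.9 / 2.859 = 262 N.

T ≈ 262 N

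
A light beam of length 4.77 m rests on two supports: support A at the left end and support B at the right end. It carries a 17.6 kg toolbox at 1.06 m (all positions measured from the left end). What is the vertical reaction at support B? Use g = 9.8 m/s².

R_B ≈ 38.3 N

About support A:
Toolbox: 17.6 × 9.8 = 172.5 N down at 1.06 m → arm 1.06 m, τ = 172.5 × 1.06 = 182.9 N·m clockwise.
Net load moment about support A = 182.9 N·m clockwise.
Reaction R at support B is upward at 4.77 m, arm 4.77 m → moment R × 4.77 counterclockwise.
Στ = 0 ⇒ R × 4.77 = 182.9 ⇒ R = 38.3 N.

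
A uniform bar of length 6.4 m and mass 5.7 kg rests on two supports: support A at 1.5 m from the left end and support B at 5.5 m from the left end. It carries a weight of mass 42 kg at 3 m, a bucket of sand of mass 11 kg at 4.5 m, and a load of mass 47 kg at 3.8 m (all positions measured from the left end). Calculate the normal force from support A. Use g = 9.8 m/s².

R_A ≈ 512 N

Take moments about support B.
Beam weight: 5.7 × 9.8 = 55.86 N down at 3.2 m → arm 2.3 m, τ = 55.86 × 2.3 = 128.5 N·m counterclockwise.
Weight: 42 × 9.8 = 411.6 N down at 3 m → arm 2.5 m, τ = 411.6 × 2.5 = 1029 N·m counterclockwise.
Bucket of sand: 11 × 9.8 = 107.8 N down at 4.5 m → arm 1 m, τ = 107.8 × 1 = 107.8 N·m counterclockwise.
Load: 47 × 9.8 = 460.6 N down at 3.8 m → arm 1.7 m, τ = 460.6 × 1.7 = 783 N·m counterclockwise.
Net load moment about support B = 2048 N·m counterclockwise.
Reaction R at support A is upward at 1.5 m, arm 4 m → moment R × 4 clockwise.
Setting net torque to zero: R × 4 = 2048 → R = 512 N.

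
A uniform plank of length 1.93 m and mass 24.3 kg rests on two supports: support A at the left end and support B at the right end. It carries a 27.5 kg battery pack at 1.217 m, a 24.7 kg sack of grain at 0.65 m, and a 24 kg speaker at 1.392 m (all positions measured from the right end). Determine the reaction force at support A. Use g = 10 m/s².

About support B:
Beam weight: 24.3 × 10 = 243 N down at 0.965 m → arm 0.965 m, τ = 243 × 0.965 = 234.5 N·m counterclockwise.
Battery pack: 27.5 × 10 = 275 N down at 1.217 m → arm 1.217 m, τ = 275 × 1.217 = 334.7 N·m counterclockwise.
Sack of grain: 24.7 × 10 = 247 N down at 0.65 m → arm 0.65 m, τ = 247 × 0.65 = 160.6 N·m counterclockwise.
Speaker: 24 × 10 = 240 N down at 1.392 m → arm 1.392 m, τ = 240 × 1.392 = 334.1 N·m counterclockwise.
Net load moment about support B = 1064 N·m counterclockwise.
Reaction R at support A is upward at 1.93 m, arm 1.93 m → moment R × 1.93 clockwise.
Balancing moments: R × 1.93 = 1064, giving R = 551 N.

R_A ≈ 551 N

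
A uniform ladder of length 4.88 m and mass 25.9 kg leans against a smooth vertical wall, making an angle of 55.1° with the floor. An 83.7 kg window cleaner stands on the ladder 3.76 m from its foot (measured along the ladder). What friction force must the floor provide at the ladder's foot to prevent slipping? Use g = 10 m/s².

Sum moments about the foot of the ladder (the floor normal and friction both act there and drop out).
Ladder weight 25.9×10 = 259 N acts at 2.44 m along the ladder; its horizontal arm is 2.44·cos55.1° = 1.396 m → τ = 361.6 N·m clockwise.
Window cleaner: 83.7×10 = 837 N at 3.76 m → arm 2.151 m → τ = 1800 N·m clockwise.
Wall normal N acts horizontally at the top; its moment arm is the height L sinθ = 4.88·sin55.1° = 4.002 m, counterclockwise.
Balancing moments: N × 4.002 = 2162, giving N = 540 N.
ΣFx = 0: friction at the foot balances the wall's push, so f = N_wall = 540 N.

f ≈ 540 N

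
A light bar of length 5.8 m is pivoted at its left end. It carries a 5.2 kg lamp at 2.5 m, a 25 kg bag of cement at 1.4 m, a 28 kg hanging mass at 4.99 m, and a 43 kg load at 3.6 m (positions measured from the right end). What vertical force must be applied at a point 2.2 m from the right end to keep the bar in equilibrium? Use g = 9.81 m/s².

F ≈ 666 N

Sum moments about the left end (the unknown pivot reaction has zero arm there).
Lamp: 5.2 × 9.81 = 51.01 N down at 2.5 m → arm 3.3 m, τ = 51.01 × 3.3 = 168.3 N·m clockwise.
Bag of cement: 25 × 9.81 = 245.2 N down at 1.4 m → arm 4.4 m, τ = 245.2 × 4.4 = 1079 N·m clockwise.
Hanging mass: 28 × 9.81 = 274.7 N down at 4.99 m → arm 0.81 m, τ = 274.7 × 0.81 = 222.5 N·m clockwise.
Load: 43 × 9.81 = 421.8 N down at 3.6 m → arm 2.2 m, τ = 421.8 × 2.2 = 928 N·m clockwise.
Net moment of the loads = 2398 N·m clockwise.
The upward force F acts at a point 2.2 m from the right end, arm 3.6 m, giving F × 3.6 counterclockwise.
Στ = 0 ⇒ F × 3.6 = 2398 ⇒ F = 2398 / 3.6 = 666 N.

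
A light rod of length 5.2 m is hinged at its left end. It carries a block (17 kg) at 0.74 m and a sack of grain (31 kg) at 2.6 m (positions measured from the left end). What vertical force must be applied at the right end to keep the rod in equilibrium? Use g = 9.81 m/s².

F ≈ 176 N

Choose the left end as the axis so the unknown pivot reaction has zero arm there.
Block: 17 × 9.81 = 166.8 N down at 0.74 m → arm 0.74 m, τ = 166.8 × 0.74 = 123.4 N·m clockwise.
Sack of grain: 31 × 9.81 = 304.1 N down at 2.6 m → arm 2.6 m, τ = 304.1 × 2.6 = 790.7 N·m clockwise.
Net moment of the loads = 914.1 N·m clockwise.
The upward force F acts at the right end, arm 5.2 m, giving F × 5.2 counterclockwise.
For rotational equilibrium, F × 5.2 = 914.1, so F = 914.1 / 5.2 = 176 N.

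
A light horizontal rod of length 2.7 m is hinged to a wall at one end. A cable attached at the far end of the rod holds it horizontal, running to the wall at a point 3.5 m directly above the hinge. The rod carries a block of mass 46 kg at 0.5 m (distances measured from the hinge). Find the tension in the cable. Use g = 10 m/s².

T ≈ 108 N

Take moments about the hinge.
Block: 46 × 10 = 460 N down at 0.5 m → arm 0.5 m, τ = 460 × 0.5 = 230 N·m clockwise.
Total clockwise load moment = 230 N·m.
The cable tension T acts at 2.7 m; only its component perpendicular to the rod, T sinθ, produces torque. sinθ = h/√(h²+d²) = 3.5/√(3.5²+2.7²) = 0.7918.
Στ = 0 ⇒ T × 2.7 × 0.7918 = 230 ⇒ T = 230 / 2.138 = 108 N.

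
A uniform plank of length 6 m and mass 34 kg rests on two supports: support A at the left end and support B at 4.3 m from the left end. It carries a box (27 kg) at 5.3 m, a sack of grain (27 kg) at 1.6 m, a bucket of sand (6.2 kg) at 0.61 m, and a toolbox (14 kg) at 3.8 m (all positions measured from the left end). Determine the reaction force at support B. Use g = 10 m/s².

Choose support A as the axis so its reaction then has zero moment arm.
Beam weight: 34 × 10 = 340 N down at 3 m → arm 3 m, τ = 340 × 3 = 1020 N·m clockwise.
Box: 27 × 10 = 270 N down at 5.3 m → arm 5.3 m, τ = 270 × 5.3 = 1431 N·m clockwise.
Sack of grain: 27 × 10 = 270 N down at 1.6 m → arm 1.6 m, τ = 270 × 1.6 = 432 N·m clockwise.
Bucket of sand: 6.2 × 10 = 62 N down at 0.61 m → arm 0.61 m, τ = 62 × 0.61 = 37.82 N·m clockwise.
Toolbox: 14 × 10 = 140 N down at 3.8 m → arm 3.8 m, τ = 140 × 3.8 = 532 N·m clockwise.
Net load moment about support A = 3453 N·m clockwise.
Reaction R at support B is upward at 4.3 m, arm 4.3 m → moment R × 4.3 counterclockwise.
Balancing moments: R × 4.3 = 3453, giving R = 803 N.

R_B ≈ 803 N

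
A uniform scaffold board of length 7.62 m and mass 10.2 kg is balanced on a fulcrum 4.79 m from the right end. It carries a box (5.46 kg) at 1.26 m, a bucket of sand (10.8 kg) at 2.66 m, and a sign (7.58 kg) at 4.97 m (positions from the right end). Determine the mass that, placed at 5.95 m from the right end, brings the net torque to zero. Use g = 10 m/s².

Take moments about the fulcrum (at 4.79 m from the right end).
Beam weight: 10.2 × 10 = 102 N down at 3.81 m → arm 0.98 m, τ = 102 × 0.98 = 99.96 N·m clockwise.
Box: 5.46 × 10 = 54.6 N down at 1.26 m → arm 3.53 m, τ = 54.6 × 3.53 = 192.7 N·m clockwise.
Bucket of sand: 10.8 × 10 = 108 N down at 2.66 m → arm 2.13 m, τ = 108 × 2.13 = 230 N·m clockwise.
Sign: 7.58 × 10 = 75.8 N down at 4.97 m → arm 0.18 m, τ = 75.8 × 0.18 = 13.64 N·m counterclockwise.
Net moment of known loads = 509 N·m clockwise.
An unknown mass m at 5.95 m has arm 1.16 m; its moment is m·g·1.16 counterclockwise.
For rotational equilibrium, m × 10 × 1.16 = 509, so m = 509 / (10 × 1.16) = 43.9 kg.

m ≈ 43.9 kg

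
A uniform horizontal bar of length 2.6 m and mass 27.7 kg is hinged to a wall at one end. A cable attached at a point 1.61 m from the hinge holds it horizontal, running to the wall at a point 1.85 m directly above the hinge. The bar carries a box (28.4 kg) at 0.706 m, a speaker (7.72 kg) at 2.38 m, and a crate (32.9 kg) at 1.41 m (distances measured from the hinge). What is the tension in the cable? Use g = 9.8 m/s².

Take moments about the hinge.
Beam weight: 27.7 × 9.8 = 271.5 N down at 1.3 m → arm 1.3 m, τ = 271.5 × 1.3 = 352.9 N·m clockwise.
Box: 28.4 × 9.8 = 278.3 N down at 0.706 m → arm 0.706 m, τ = 278.3 × 0.706 = 196.5 N·m clockwise.
Speaker: 7.72 × 9.8 = 75.66 N down at 2.38 m → arm 2.38 m, τ = 75.66 × 2.38 = 180.1 N·m clockwise.
Crate: 32.9 × 9.8 = 322.4 N down at 1.41 m → arm 1.41 m, τ = 322.4 × 1.41 = 454.6 N·m clockwise.
Total clockwise load moment = 1184 N·m.
The cable tension T acts at 1.61 m; only its component perpendicular to the bar, T sinθ, produces torque. sinθ = h/√(h²+d²) = 1.85/√(1.85²+1.61²) = 0.7543.
Στ = 0 ⇒ T × 1.61 × 0.7543 = 1184 ⇒ T = 1184 / 1.214 = 975 N.

T ≈ 975 N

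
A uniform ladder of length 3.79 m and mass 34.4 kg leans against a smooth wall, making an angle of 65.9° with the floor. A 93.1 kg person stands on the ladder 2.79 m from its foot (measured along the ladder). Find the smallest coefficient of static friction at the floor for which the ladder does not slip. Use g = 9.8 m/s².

μ_min ≈ 0.301

Taking torques about the foot of the ladder:
Ladder weight 34.4×9.8 = 337.1 N acts at 1.895 m along the ladder; its horizontal arm is 1.895·cos65.9° = 0.7738 m → τ = 260.8 N·m clockwise.
Person: 93.1×9.8 = 912.4 N at 2.79 m → arm 1.139 m → τ = 1039 N·m clockwise.
Wall normal N acts horizontally at the top; its moment arm is the height L sinθ = 3.79·sin65.9° = 3.46 m, counterclockwise.
For rotational equilibrium, N × 3.46 = 1300, so N = 375.7 N.
ΣFx = 0 ⇒ f = N_wall = 375.7 N. ΣFy = 0 ⇒ N_floor = 1250 N.
μ_min = f / N_floor = 375.7 / 1250 = 0.301.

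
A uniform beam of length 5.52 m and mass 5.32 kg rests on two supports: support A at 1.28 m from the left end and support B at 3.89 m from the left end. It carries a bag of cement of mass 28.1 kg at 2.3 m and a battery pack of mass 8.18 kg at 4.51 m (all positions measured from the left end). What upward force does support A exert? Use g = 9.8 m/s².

Taking torques about support B:
Beam weight: 5.32 × 9.8 = 52.14 N down at 2.76 m → arm 1.13 m, τ = 52.14 × 1.13 = 58.92 N·m counterclockwise.
Bag of cement: 28.1 × 9.8 = 275.4 N down at 2.3 m → arm 1.59 m, τ = 275.4 × 1.59 = 437.9 N·m counterclockwise.
Battery pack: 8.18 × 9.8 = 80.16 N down at 4.51 m → arm 0.62 m, τ = 80.16 × 0.62 = 49.7 N·m clockwise.
Net load moment about support B = 447.1 N·m counterclockwise.
Reaction R at support A is upward at 1.28 m, arm 2.61 m → moment R × 2.61 clockwise.
Balancing moments: R × 2.61 = 447.1, giving R = 171 N.

R_A ≈ 171 N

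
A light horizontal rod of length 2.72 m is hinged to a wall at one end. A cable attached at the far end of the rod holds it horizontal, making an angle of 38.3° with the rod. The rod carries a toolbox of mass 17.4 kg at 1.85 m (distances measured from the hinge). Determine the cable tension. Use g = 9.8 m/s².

T ≈ 187 N

Sum moments about the hinge (the unknown hinge reaction has zero arm there).
Toolbox: 17.4 × 9.8 = 170.5 N down at 1.85 m → arm 1.85 m, τ = 170.5 × 1.85 = 315.4 N·m clockwise.
Total clockwise load moment = 315.4 N·m.
The cable tension T acts at 2.72 m; only its component perpendicular to the rod, T sinθ, produces torque. sin 38.3° = 0.6198.
Στ = 0 ⇒ T × 2.72 × 0.6198 = 315.4 ⇒ T = 315.4 / 1.686 = 187 N.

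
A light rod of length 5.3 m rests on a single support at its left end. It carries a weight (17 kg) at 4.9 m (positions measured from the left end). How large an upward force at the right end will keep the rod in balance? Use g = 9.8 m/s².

Take moments about the left end.
Weight: 17 × 9.8 = 166.6 N down at 4.9 m → arm 4.9 m, τ = 166.6 × 4.9 = 816.3 N·m clockwise.
Net moment of the loads = 816.3 N·m clockwise.
The upward force F acts at the right end, arm 5.3 m, giving F × 5.3 counterclockwise.
Setting net torque to zero: F × 5.3 = 816.3 → F = 816.3 / 5.3 = 154 N.

F ≈ 154 N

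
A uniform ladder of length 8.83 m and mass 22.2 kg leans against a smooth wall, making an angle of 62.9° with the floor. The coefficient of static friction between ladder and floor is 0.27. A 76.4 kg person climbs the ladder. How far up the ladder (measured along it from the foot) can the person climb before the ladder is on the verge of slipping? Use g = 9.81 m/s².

d ≈ 4.73 m

Choose the foot of the ladder as the axis so the floor normal and friction both act there and drop out.
Ladder weight 22.2×9.81 = 217.8 N acts at 4.415 m along the ladder; its horizontal arm is 4.415·cos62.9° = 2.011 m → τ = 438 N·m clockwise.
Person weight 76.4×9.81 = 749.5 N at distance d → arm d·cos62.9° → τ = 749.5·d·0.4555 clockwise.
Wall normal N at the top has arm L sinθ = 7.861 m counterclockwise, so Στ = 0 gives N·7.861 = 438 + 341.4·d.
ΣFy = 0 ⇒ N_floor = 967.3 N, so the maximum friction is μ_s·N_floor = 0.27×967.3 = 261.2 N. ΣFx = 0 ⇒ N_wall = f, so at the slipping point N = 261.2 N.
Substituting: 261.2×7.861 = 438 + 341.4·d ⇒ d = (2053 − 438) / 341.4 = 4.73 m.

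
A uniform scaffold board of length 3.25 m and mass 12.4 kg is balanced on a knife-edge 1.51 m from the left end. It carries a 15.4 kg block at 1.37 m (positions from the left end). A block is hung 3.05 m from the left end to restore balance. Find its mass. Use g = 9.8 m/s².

m ≈ 0.474 kg

Taking torques about the knife-edge (at 1.51 m from the left end):
Beam weight: 12.4 × 9.8 = 121.5 N down at 1.625 m → arm 0.115 m, τ = 121.5 × 0.115 = 13.97 N·m clockwise.
Block: 15.4 × 9.8 = 150.9 N down at 1.37 m → arm 0.14 m, τ = 150.9 × 0.14 = 21.13 N·m counterclockwise.
Net moment of known loads = 7.16 N·m counterclockwise.
An unknown mass m at 3.05 m has arm 1.54 m; its moment is m·g·1.54 clockwise.
For rotational equilibrium, m × 9.8 × 1.54 = 7.16, so m = 7.16 / (9.8 × 1.54) = 0.474 kg.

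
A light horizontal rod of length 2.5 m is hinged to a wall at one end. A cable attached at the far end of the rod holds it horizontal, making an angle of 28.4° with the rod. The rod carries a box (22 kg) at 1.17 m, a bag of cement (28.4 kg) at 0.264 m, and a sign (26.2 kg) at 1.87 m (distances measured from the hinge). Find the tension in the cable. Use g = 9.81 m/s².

T ≈ 678 N

Taking torques about the hinge:
Box: 22 × 9.81 = 215.8 N down at 1.17 m → arm 1.17 m, τ = 215.8 × 1.17 = 252.5 N·m clockwise.
Bag of cement: 28.4 × 9.81 = 278.6 N down at 0.264 m → arm 0.264 m, τ = 278.6 × 0.264 = 73.55 N·m clockwise.
Sign: 26.2 × 9.81 = 257 N down at 1.87 m → arm 1.87 m, τ = 257 × 1.87 = 480.6 N·m clockwise.
Total clockwise load moment = 806.7 N·m.
The cable tension T acts at 2.5 m; only its component perpendicular to the rod, T sinθ, produces torque. sin 28.4° = 0.4756.
Setting net torque to zero: T × 2.5 × 0.4756 = 806.7 → T = 806.7 / 1.189 = 678 N.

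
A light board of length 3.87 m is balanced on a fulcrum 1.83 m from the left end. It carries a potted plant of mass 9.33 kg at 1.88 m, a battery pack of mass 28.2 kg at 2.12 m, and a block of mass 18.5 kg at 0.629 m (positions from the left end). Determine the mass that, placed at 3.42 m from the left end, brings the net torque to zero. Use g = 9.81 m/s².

m ≈ 8.54 kg

Taking torques about the fulcrum (at 1.83 m from the left end):
Potted plant: 9.33 × 9.81 = 91.53 N down at 1.88 m → arm 0.05 m, τ = 91.53 × 0.05 = 4.577 N·m clockwise.
Battery pack: 28.2 × 9.81 = 276.6 N down at 2.12 m → arm 0.29 m, τ = 276.6 × 0.29 = 80.21 N·m clockwise.
Block: 18.5 × 9.81 = 181.5 N down at 0.629 m → arm 1.201 m, τ = 181.5 × 1.201 = 218 N·m counterclockwise.
Net moment of known loads = 133.2 N·m counterclockwise.
An unknown mass m at 3.42 m has arm 1.59 m; its moment is m·g·1.59 clockwise.
Setting net torque to zero: m × 9.81 × 1.59 = 133.2 → m = 133.2 / (9.81 × 1.59) = 8.54 kg.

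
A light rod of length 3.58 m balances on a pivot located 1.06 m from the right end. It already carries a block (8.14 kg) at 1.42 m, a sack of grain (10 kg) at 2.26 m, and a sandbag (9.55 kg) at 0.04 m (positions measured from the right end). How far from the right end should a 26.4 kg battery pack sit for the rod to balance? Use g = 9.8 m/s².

Taking torques about the pivot (at 1.06 m from the right end):
Block: 8.14 × 9.8 = 79.77 N down at 1.42 m → arm 0.36 m, τ = 79.77 × 0.36 = 28.72 N·m counterclockwise.
Sack of grain: 10 × 9.8 = 98 N down at 2.26 m → arm 1.2 m, τ = 98 × 1.2 = 117.6 N·m counterclockwise.
Sandbag: 9.55 × 9.8 = 93.59 N down at 0.04 m → arm 1.02 m, τ = 93.59 × 1.02 = 95.46 N·m clockwise.
Net moment of existing loads = 50.86 N·m counterclockwise.
The battery pack weighs 26.4 × 9.8 = 258.7 N and must supply an equal clockwise moment, so its lever arm about the pivot is 50.86 / 258.7 = 0.197 m.
That puts it at 1.06 − 0.197 = 0.863 m from the right end.

x ≈ 0.863 m from the right end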